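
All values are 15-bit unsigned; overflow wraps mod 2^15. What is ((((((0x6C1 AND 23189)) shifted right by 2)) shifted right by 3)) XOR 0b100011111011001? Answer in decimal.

18381

0x6C1 = 000011011000001
23189 = 101101010010101
→ AND → 000001010000001 = 641
→ shifted right by 2 → 000000010100000 = 160
→ shifted right by 3 → 000000000010100 = 20
0b100011111011001 = 100011111011001
→ XOR → 100011111001101 = 18381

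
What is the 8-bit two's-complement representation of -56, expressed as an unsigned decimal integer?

56 in 8 bits: 00111000
Invert: 11000111
Add 1:  11001000 = 200
(Check: 2^8 - 56 = 256 - 56 = 200.)

200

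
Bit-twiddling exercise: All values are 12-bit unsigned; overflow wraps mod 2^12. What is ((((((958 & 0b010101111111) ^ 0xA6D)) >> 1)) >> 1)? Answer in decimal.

958 = 001110111110
0b010101111111 = 010101111111
→ & → 000100111110 = 318
0xA6D = 101001101101
→ ^ → 101101010011 = 2899
→ >> 1 → 010110101001 = 1449
→ >> 1 → 001011010100 = 724

724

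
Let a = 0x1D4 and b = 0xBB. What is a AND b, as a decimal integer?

0x1D4 = 111010100
0xBB = 010111011
AND → 010010000 = 144

144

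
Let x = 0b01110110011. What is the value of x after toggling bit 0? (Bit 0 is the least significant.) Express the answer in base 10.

946

x = 01110110011
bit 0 is currently 1; toggle it via x ^ (1 << 0) = x ^ 1
→ 01110110010 = 946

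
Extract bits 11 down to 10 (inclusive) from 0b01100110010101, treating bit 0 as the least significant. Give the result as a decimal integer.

2

v = 01100110010101
Shift right by 10: 0110
Mask low 2 bits: 10 = 2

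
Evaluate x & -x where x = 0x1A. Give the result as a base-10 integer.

2

x = 11010 = 26
-x (two's complement) = …00110
AND   = 00010 = 2
(x & -x isolates the lowest set bit of x.)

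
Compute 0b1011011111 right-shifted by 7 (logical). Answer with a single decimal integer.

x = 1011011111
shift right by 7 → 0000000101 = 5
(equivalently, floor(735 / 128))

5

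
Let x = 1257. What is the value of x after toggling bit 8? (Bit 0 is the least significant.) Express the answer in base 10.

1513

x = 0010011101001
bit 8 is currently 0; toggle it via x ^ (1 << 8) = x ^ 256
→ 0010111101001 = 1513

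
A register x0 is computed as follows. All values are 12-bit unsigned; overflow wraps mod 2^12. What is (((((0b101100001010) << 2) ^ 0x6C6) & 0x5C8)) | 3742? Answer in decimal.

3806

0b101100001010 = 101100001010
→ << 2 (mod 2^12) → 110000101000 = 3112
0x6C6 = 011011000110
→ ^ → 101011101110 = 2798
0x5C8 = 010111001000
→ & → 000011001000 = 200
3742 = 111010011110
→ | → 111011011110 = 3806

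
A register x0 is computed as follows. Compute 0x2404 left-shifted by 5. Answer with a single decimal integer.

0x2404 = 0000010010000000100
shift left by 5 → 1001000000010000000 = 295040
(equivalently, 9220 × 2^5 = 9220 × 32)

295040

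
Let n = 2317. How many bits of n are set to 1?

5

2317 = 100100001101
Count the 1s: 1 + 1 + 1 + 1 + 1 = 5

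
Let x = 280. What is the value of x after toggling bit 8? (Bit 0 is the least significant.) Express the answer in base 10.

x = 0100011000
bit 8 is currently 1; toggle it via x ^ (1 << 8) = x ^ 256
→ 0000011000 = 24

24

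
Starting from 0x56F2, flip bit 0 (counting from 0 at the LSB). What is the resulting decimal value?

22259

x = 0101011011110010
bit 0 is currently 0; toggle it via x ^ (1 << 0) = x ^ 1
→ 0101011011110011 = 22259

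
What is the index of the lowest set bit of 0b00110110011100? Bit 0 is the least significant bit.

0b00110110011100 = 110110011100
Trailing zeros: 2, so the lowest set bit is bit 2 (value 4).

2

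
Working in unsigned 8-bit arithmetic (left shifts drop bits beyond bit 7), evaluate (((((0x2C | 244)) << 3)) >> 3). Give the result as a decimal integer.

28

0x2C = 00101100
244 = 11110100
→ | → 11111100 = 252
→ << 3 (mod 2^8) → 11100000 = 224
→ >> 3 → 00011100 = 28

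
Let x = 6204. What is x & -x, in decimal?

4

x = 1100000111100 = 6204
-x (two's complement) = …0011111000100
AND   = 0000000000100 = 4
(x & -x isolates the lowest set bit of x.)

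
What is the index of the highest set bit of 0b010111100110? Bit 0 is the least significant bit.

10

0b010111100110 = 10111100110
The topmost 1 is at position 10 (since 2^10 = 1024 ≤ 1510 < 2048).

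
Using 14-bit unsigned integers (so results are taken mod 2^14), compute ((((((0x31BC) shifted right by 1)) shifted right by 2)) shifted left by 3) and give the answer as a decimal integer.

12728

0x31BC = 11000110111100
→ shifted right by 1 → 01100011011110 = 6366
→ shifted right by 2 → 00011000110111 = 1591
→ shifted left by 3 (mod 2^14) → 11000110111000 = 12728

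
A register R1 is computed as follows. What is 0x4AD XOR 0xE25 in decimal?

0x4AD = 010010101101
0xE25 = 111000100101
XOR → 101010001000 = 2696

2696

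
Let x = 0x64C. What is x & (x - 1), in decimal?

x = 11001001100 = 1612
x - 1 = 11001001011
AND   = 11001001000 = 1608
(x & (x - 1) clears the lowest set bit of x.)

1608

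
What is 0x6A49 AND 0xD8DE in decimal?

18504

0x6A49 = 0110101001001001
0xD8DE = 1101100011011110
AND → 0100100001001000 = 18504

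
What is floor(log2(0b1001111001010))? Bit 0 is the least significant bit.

0b1001111001010 = 1001111001010
The topmost 1 is at position 12 (since 2^12 = 4096 ≤ 5066 < 8192).

12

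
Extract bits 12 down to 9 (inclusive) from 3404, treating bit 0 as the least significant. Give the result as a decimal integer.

6

v = 00110101001100
Shift right by 9: 00110
Mask low 4 bits: 0110 = 6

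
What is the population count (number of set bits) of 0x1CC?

0x1CC = 111001100
Count the 1s: 1 + 1 + 1 + 1 + 1 = 5

5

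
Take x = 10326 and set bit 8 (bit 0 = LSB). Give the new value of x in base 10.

10582

x = 10100001010110
bit 8 is currently 0; set it via x | (1 << 8) = x | 256
→ 10100101010110 = 10582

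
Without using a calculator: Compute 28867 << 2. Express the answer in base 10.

28867 = 00111000011000011
shift left by 2 → 11100001100001100 = 115468
(equivalently, 28867 × 2^2 = 28867 × 4)

115468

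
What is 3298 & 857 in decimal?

3298 = 110011100010
857 = 001101011001
AND → 000001000000 = 64

64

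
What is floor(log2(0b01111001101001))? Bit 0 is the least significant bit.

0b01111001101001 = 1111001101001
The topmost 1 is at position 12 (since 2^12 = 4096 ≤ 7785 < 8192).

12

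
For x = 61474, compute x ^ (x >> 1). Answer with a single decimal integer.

34867

x = 1111000000100010 = 61474
x>>1 = 0111100000010001
XOR  = 1000100000110011 = 34867
(x ^ (x >> 1) gives the standard binary-reflected Gray code of x.)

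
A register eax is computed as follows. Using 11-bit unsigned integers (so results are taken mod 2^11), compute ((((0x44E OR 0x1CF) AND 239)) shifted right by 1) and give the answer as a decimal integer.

103

0x44E = 10001001110
0x1CF = 00111001111
→ OR → 10111001111 = 1487
239 = 00011101111
→ AND → 00011001111 = 207
→ shifted right by 1 → 00001100111 = 103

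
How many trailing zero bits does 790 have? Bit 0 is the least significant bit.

1

790 = 1100010110
Trailing zeros: 1, so the lowest set bit is bit 1 (value 2).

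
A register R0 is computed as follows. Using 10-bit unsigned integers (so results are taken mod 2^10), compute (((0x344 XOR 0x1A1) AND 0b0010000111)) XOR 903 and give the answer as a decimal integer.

0x344 = 1101000100
0x1A1 = 0110100001
→ XOR → 1011100101 = 741
0b0010000111 = 0010000111
→ AND → 0010000101 = 133
903 = 1110000111
→ XOR → 1100000010 = 770

770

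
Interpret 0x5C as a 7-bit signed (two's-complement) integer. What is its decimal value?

pattern = 1011100 (MSB is 1 ⇒ negative)
Invert: 0100011, add 1 → 0100100 = 36, so the value is -36.
(Equivalently: 92 - 2^7 = 92 - 128 = -36.)

-36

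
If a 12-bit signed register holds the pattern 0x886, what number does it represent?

pattern = 100010000110 (MSB is 1 ⇒ negative)
Invert: 011101111001, add 1 → 011101111010 = 1914, so the value is -1914.
(Equivalently: 2182 - 2^12 = 2182 - 4096 = -1914.)

-1914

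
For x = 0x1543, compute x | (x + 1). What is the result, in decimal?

x = 1010101000011 = 5443
x + 1 = 1010101000100
OR    = 1010101000111 = 5447
(x | (x + 1) sets the lowest cleared bit.)

5447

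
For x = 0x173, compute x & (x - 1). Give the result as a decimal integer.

370

x = 101110011 = 371
x - 1 = 101110010
AND   = 101110010 = 370
(x & (x - 1) clears the lowest set bit of x.)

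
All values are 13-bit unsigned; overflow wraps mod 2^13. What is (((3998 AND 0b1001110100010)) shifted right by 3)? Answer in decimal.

3998 = 0111110011110
0b1001110100010 = 1001110100010
→ AND → 0001110000010 = 898
→ shifted right by 3 → 0000001110000 = 112

112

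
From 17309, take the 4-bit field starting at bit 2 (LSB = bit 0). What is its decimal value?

v = 100001110011101
Shift right by 2: 1000011100111
Mask low 4 bits: 0111 = 7

7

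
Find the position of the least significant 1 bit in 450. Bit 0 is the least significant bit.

1

450 = 111000010
Trailing zeros: 1, so the lowest set bit is bit 1 (value 2).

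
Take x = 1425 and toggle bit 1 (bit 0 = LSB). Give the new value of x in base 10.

1427

x = 010110010001
bit 1 is currently 0; toggle it via x ^ (1 << 1) = x ^ 2
→ 010110010011 = 1427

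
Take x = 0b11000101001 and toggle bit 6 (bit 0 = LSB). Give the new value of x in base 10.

1641

x = 11000101001
bit 6 is currently 0; toggle it via x ^ (1 << 6) = x ^ 64
→ 11001101001 = 1641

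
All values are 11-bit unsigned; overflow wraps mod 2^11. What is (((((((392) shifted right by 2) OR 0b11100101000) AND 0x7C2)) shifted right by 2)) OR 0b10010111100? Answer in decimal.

1532

392 = 00110001000
→ shifted right by 2 → 00001100010 = 98
0b11100101000 = 11100101000
→ OR → 11101101010 = 1898
0x7C2 = 11111000010
→ AND → 11101000010 = 1858
→ shifted right by 2 → 00111010000 = 464
0b10010111100 = 10010111100
→ OR → 10111111100 = 1532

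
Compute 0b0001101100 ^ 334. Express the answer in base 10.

a = 001101100
334 = 101001110
XOR → 100100010 = 290

290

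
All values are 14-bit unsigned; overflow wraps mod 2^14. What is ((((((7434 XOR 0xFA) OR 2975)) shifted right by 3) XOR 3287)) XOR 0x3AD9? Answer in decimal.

7434 = 01110100001010
0xFA = 00000011111010
→ XOR → 01110111110000 = 7664
2975 = 00101110011111
→ OR → 01111111111111 = 8191
→ shifted right by 3 → 00001111111111 = 1023
3287 = 00110011010111
→ XOR → 00111100101000 = 3880
0x3AD9 = 11101011011001
→ XOR → 11010111110001 = 13809

13809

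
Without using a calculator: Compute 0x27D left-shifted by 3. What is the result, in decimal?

0x27D = 0001001111101
shift left by 3 → 1001111101000 = 5096
(equivalently, 637 × 2^3 = 637 × 8)

5096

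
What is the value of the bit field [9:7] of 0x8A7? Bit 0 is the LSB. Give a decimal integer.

v = 0100010100111
Shift right by 7: 010001
Mask low 3 bits: 001 = 1

1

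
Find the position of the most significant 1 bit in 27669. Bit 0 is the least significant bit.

14

27669 = 110110000010101
The topmost 1 is at position 14 (since 2^14 = 16384 ≤ 27669 < 32768).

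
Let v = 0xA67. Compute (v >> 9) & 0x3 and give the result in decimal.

v = 0101001100111
Shift right by 9: 0101
Mask low 2 bits: 01 = 1

1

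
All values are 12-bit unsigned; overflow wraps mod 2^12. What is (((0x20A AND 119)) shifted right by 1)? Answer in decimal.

1

0x20A = 001000001010
119 = 000001110111
→ AND → 000000000010 = 2
→ shifted right by 1 → 000000000001 = 1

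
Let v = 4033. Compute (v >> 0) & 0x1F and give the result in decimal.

v = 00111111000001
Shift right by 0: 00111111000001
Mask low 5 bits: 00001 = 1

1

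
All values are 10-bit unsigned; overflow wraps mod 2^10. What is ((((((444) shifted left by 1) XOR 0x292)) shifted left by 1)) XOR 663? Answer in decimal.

444 = 0110111100
→ shifted left by 1 (mod 2^10) → 1101111000 = 888
0x292 = 1010010010
→ XOR → 0111101010 = 490
→ shifted left by 1 (mod 2^10) → 1111010100 = 980
663 = 1010010111
→ XOR → 0101000011 = 323

323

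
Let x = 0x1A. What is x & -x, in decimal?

2

x = 11010 = 26
-x (two's complement) = …00110
AND   = 00010 = 2
(x & -x isolates the lowest set bit of x.)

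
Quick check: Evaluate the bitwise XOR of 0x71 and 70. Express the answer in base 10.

55

0x71 = 1110001
70 = 1000110
XOR → 0110111 = 55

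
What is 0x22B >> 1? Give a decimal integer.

277

0x22B = 1000101011
shift right by 1 → 0100010101 = 277
(equivalently, floor(555 / 2))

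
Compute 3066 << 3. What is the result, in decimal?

24528

3066 = 000101111111010
shift left by 3 → 101111111010000 = 24528
(equivalently, 3066 × 2^3 = 3066 × 8)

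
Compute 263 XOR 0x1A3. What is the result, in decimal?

164

263 = 100000111
0x1A3 = 110100011
XOR → 010100100 = 164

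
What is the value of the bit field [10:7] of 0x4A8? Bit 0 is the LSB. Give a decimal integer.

9

v = 0010010101000
Shift right by 7: 001001
Mask low 4 bits: 1001 = 9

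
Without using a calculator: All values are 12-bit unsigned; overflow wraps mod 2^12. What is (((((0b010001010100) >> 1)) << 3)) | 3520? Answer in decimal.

3536

0b010001010100 = 010001010100
→ >> 1 → 001000101010 = 554
→ << 3 (mod 2^12) → 000101010000 = 336
3520 = 110111000000
→ | → 110111010000 = 3536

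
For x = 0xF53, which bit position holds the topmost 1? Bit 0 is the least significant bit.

0xF53 = 111101010011
The topmost 1 is at position 11 (since 2^11 = 2048 ≤ 3923 < 4096).

11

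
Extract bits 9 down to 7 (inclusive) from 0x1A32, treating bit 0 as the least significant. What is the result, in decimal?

v = 01101000110010
Shift right by 7: 0110100
Mask low 3 bits: 100 = 4

4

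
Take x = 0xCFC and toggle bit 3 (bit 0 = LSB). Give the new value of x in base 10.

3316

x = 0110011111100
bit 3 is currently 1; toggle it via x ^ (1 << 3) = x ^ 8
→ 0110011110100 = 3316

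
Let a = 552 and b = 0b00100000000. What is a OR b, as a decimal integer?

552 = 1000101000
b = 0100000000
 OR → 1100101000 = 808

808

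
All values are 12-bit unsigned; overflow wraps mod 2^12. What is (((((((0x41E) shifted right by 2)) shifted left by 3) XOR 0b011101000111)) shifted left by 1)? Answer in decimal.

0x41E = 010000011110
→ shifted right by 2 → 000100000111 = 263
→ shifted left by 3 (mod 2^12) → 100000111000 = 2104
0b011101000111 = 011101000111
→ XOR → 111101111111 = 3967
→ shifted left by 1 (mod 2^12) → 111011111110 = 3838

3838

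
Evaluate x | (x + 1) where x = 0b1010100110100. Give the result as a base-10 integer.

5429

x = 1010100110100 = 5428
x + 1 = 1010100110101
OR    = 1010100110101 = 5429
(x | (x + 1) sets the lowest cleared bit.)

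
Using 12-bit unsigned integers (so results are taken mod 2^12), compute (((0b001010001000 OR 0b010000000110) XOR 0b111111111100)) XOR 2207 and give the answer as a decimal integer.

493

0b001010001000 = 001010001000
0b010000000110 = 010000000110
→ OR → 011010001110 = 1678
0b111111111100 = 111111111100
→ XOR → 100101110010 = 2418
2207 = 100010011111
→ XOR → 000111101101 = 493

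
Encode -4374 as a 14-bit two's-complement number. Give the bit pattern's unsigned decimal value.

12010

4374 in 14 bits: 01000100010110
Invert: 10111011101001
Add 1:  10111011101010 = 12010
(Check: 2^14 - 4374 = 16384 - 4374 = 12010.)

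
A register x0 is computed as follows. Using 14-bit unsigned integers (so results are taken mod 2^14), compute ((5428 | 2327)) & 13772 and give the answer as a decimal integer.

5380

5428 = 01010100110100
2327 = 00100100010111
→ | → 01110100110111 = 7479
13772 = 11010111001100
→ & → 01010100000100 = 5380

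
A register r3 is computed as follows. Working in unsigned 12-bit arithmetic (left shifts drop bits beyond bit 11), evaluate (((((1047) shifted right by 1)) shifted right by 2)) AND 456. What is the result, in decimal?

1047 = 010000010111
→ shifted right by 1 → 001000001011 = 523
→ shifted right by 2 → 000010000010 = 130
456 = 000111001000
→ AND → 000010000000 = 128

128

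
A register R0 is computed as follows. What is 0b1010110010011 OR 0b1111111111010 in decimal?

a = 1010110010011
b = 1111111111010
 OR → 1111111111011 = 8187

8187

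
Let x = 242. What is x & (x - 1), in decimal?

240

x = 11110010 = 242
x - 1 = 11110001
AND   = 11110000 = 240
(x & (x - 1) clears the lowest set bit of x.)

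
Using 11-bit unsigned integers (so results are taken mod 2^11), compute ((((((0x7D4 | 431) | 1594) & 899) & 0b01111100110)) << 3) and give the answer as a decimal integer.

1040

0x7D4 = 11111010100
431 = 00110101111
→ | → 11111111111 = 2047
1594 = 11000111010
→ | → 11111111111 = 2047
899 = 01110000011
→ & → 01110000011 = 899
0b01111100110 = 01111100110
→ & → 01110000010 = 898
→ << 3 (mod 2^11) → 10000010000 = 1040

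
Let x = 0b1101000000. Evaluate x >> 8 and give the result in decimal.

x = 1101000000
shift right by 8 → 0000000011 = 3
(equivalently, floor(832 / 256))

3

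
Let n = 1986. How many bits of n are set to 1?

1986 = 11111000010
Count the 1s: 1 + 1 + 1 + 1 + 1 + 1 = 6

6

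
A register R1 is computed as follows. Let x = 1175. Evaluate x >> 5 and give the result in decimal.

36

1175 = 10010010111
shift right by 5 → 00000100100 = 36
(equivalently, floor(1175 / 32))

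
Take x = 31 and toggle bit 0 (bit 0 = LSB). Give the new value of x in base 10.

x = 00011111
bit 0 is currently 1; toggle it via x ^ (1 << 0) = x ^ 1
→ 00011110 = 30

30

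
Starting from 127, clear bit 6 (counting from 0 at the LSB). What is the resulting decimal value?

x = 0001111111
bit 6 is currently 1; clear it via x & ~(1 << 6) = x & ~64
→ 0000111111 = 63

63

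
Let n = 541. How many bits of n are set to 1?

541 = 1000011101
Count the 1s: 1 + 1 + 1 + 1 + 1 = 5

5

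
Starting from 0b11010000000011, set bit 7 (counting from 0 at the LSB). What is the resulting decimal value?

13443

x = 11010000000011
bit 7 is currently 0; set it via x | (1 << 7) = x | 128
→ 11010010000011 = 13443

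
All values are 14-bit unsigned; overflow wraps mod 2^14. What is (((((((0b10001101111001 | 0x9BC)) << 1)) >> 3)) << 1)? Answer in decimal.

1534

0b10001101111001 = 10001101111001
0x9BC = 00100110111100
→ | → 10101111111101 = 11261
→ << 1 (mod 2^14) → 01011111111010 = 6138
→ >> 3 → 00001011111111 = 767
→ << 1 (mod 2^14) → 00010111111110 = 1534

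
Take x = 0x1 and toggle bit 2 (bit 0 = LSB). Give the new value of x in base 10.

x = 000000001
bit 2 is currently 0; toggle it via x ^ (1 << 2) = x ^ 4
→ 000000101 = 5

5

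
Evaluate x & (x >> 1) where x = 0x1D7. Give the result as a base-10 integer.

195

x = 111010111 = 471
x>>1 = 011101011
AND  = 011000011 = 195
(x & (x >> 1) has a 1 wherever x has two consecutive 1 bits.)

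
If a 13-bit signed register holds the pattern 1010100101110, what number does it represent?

-2770

pattern = 1010100101110 (MSB is 1 ⇒ negative)
Invert: 0101011010001, add 1 → 0101011010010 = 2770, so the value is -2770.
(Equivalently: 5422 - 2^13 = 5422 - 8192 = -2770.)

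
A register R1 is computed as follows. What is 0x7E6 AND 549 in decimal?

548

0x7E6 = 11111100110
549 = 01000100101
AND → 01000100100 = 548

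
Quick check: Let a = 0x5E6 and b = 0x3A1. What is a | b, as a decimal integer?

0x5E6 = 10111100110
0x3A1 = 01110100001
 OR → 11111100111 = 2023

2023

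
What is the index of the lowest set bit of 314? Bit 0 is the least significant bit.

1

314 = 100111010
Trailing zeros: 1, so the lowest set bit is bit 1 (value 2).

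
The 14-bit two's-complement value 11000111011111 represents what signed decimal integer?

-3617

pattern = 11000111011111 (MSB is 1 ⇒ negative)
Invert: 00111000100000, add 1 → 00111000100001 = 3617, so the value is -3617.
(Equivalently: 12767 - 2^14 = 12767 - 16384 = -3617.)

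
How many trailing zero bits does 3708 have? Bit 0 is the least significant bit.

3708 = 111001111100
Trailing zeros: 2, so the lowest set bit is bit 2 (value 4).

2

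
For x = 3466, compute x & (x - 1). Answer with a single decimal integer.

3464

x = 110110001010 = 3466
x - 1 = 110110001001
AND   = 110110001000 = 3464
(x & (x - 1) clears the lowest set bit of x.)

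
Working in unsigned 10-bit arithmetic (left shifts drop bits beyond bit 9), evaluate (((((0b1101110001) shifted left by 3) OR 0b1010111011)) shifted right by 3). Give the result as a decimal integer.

119

0b1101110001 = 1101110001
→ shifted left by 3 (mod 2^10) → 1110001000 = 904
0b1010111011 = 1010111011
→ OR → 1110111011 = 955
→ shifted right by 3 → 0001110111 = 119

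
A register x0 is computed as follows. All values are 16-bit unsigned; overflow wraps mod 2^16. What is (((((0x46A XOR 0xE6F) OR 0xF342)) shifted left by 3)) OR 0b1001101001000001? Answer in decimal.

0x46A = 0000010001101010
0xE6F = 0000111001101111
→ XOR → 0000101000000101 = 2565
0xF342 = 1111001101000010
→ OR → 1111101101000111 = 64327
→ shifted left by 3 (mod 2^16) → 1101101000111000 = 55864
0b1001101001000001 = 1001101001000001
→ OR → 1101101001111001 = 55929

55929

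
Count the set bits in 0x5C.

4

0x5C = 1011100
Count the 1s: 1 + 1 + 1 + 1 = 4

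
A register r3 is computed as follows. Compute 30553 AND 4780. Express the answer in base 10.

30553 = 111011101011001
4780 = 001001010101100
AND → 001001000001000 = 4616

4616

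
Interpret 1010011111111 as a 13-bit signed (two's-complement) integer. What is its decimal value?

pattern = 1010011111111 (MSB is 1 ⇒ negative)
Invert: 0101100000000, add 1 → 0101100000001 = 2817, so the value is -2817.
(Equivalently: 5375 - 2^13 = 5375 - 8192 = -2817.)

-2817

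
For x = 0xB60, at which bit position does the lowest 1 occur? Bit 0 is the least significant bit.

0xB60 = 101101100000
Trailing zeros: 5, so the lowest set bit is bit 5 (value 32).

5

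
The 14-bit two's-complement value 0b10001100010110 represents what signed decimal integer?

-7402

pattern = 10001100010110 (MSB is 1 ⇒ negative)
Invert: 01110011101001, add 1 → 01110011101010 = 7402, so the value is -7402.
(Equivalently: 8982 - 2^14 = 8982 - 16384 = -7402.)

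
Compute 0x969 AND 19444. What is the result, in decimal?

0x969 = 000100101101001
19444 = 100101111110100
AND → 000100101100000 = 2400

2400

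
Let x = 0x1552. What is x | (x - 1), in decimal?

x = 1010101010010 = 5458
x - 1 = 1010101010001
OR    = 1010101010011 = 5459
(x | (x - 1) sets all bits below the lowest set bit.)

5459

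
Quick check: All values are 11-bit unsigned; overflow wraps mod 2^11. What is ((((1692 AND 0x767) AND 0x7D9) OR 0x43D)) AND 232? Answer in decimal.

1692 = 11010011100
0x767 = 11101100111
→ AND → 11000000100 = 1540
0x7D9 = 11111011001
→ AND → 11000000000 = 1536
0x43D = 10000111101
→ OR → 11000111101 = 1597
232 = 00011101000
→ AND → 00000101000 = 40

40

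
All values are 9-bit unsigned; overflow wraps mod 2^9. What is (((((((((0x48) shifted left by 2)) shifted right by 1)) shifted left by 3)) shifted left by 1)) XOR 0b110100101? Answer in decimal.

165

0x48 = 001001000
→ shifted left by 2 (mod 2^9) → 100100000 = 288
→ shifted right by 1 → 010010000 = 144
→ shifted left by 3 (mod 2^9) → 010000000 = 128
→ shifted left by 1 (mod 2^9) → 100000000 = 256
0b110100101 = 110100101
→ XOR → 010100101 = 165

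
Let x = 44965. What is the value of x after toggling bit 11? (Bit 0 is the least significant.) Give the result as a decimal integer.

x = 1010111110100101
bit 11 is currently 1; toggle it via x ^ (1 << 11) = x ^ 2048
→ 1010011110100101 = 42917

42917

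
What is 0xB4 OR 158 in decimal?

0xB4 = 10110100
158 = 10011110
 OR → 10111110 = 190

190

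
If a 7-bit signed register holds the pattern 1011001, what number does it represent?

-39

pattern = 1011001 (MSB is 1 ⇒ negative)
Invert: 0100110, add 1 → 0100111 = 39, so the value is -39.
(Equivalently: 89 - 2^7 = 89 - 128 = -39.)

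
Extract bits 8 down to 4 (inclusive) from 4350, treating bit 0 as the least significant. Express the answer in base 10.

v = 01000011111110
Shift right by 4: 0100001111
Mask low 5 bits: 01111 = 15

15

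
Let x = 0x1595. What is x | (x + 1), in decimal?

x = 1010110010101 = 5525
x + 1 = 1010110010110
OR    = 1010110010111 = 5527
(x | (x + 1) sets the lowest cleared bit.)

5527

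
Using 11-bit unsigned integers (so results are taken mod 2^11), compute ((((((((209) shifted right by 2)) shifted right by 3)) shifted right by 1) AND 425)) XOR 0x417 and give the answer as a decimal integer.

1046

209 = 00011010001
→ shifted right by 2 → 00000110100 = 52
→ shifted right by 3 → 00000000110 = 6
→ shifted right by 1 → 00000000011 = 3
425 = 00110101001
→ AND → 00000000001 = 1
0x417 = 10000010111
→ XOR → 10000010110 = 1046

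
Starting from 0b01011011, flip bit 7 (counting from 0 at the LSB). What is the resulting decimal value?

219

x = 01011011
bit 7 is currently 0; toggle it via x ^ (1 << 7) = x ^ 128
→ 11011011 = 219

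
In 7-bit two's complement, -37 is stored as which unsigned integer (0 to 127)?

37 in 7 bits: 0100101
Invert: 1011010
Add 1:  1011011 = 91
(Check: 2^7 - 37 = 128 - 37 = 91.)

91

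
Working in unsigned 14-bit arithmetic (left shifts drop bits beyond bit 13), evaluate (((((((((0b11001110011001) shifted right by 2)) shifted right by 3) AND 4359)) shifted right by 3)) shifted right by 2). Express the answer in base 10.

8

0b11001110011001 = 11001110011001
→ shifted right by 2 → 00110011100110 = 3302
→ shifted right by 3 → 00000110011100 = 412
4359 = 01000100000111
→ AND → 00000100000100 = 260
→ shifted right by 3 → 00000000100000 = 32
→ shifted right by 2 → 00000000001000 = 8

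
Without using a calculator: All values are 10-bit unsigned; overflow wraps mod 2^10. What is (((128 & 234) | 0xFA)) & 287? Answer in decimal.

26

128 = 0010000000
234 = 0011101010
→ & → 0010000000 = 128
0xFA = 0011111010
→ | → 0011111010 = 250
287 = 0100011111
→ & → 0000011010 = 26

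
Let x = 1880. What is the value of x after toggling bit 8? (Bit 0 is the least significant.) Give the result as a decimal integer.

1624

x = 11101011000
bit 8 is currently 1; toggle it via x ^ (1 << 8) = x ^ 256
→ 11001011000 = 1624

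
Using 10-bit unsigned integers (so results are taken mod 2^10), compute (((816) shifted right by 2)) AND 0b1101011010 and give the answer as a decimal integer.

816 = 1100110000
→ shifted right by 2 → 0011001100 = 204
0b1101011010 = 1101011010
→ AND → 0001001000 = 72

72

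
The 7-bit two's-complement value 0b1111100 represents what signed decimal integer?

pattern = 1111100 (MSB is 1 ⇒ negative)
Invert: 0000011, add 1 → 0000100 = 4, so the value is -4.
(Equivalently: 124 - 2^7 = 124 - 128 = -4.)

-4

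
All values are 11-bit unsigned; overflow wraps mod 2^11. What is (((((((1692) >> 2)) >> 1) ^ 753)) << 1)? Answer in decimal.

1692 = 11010011100
→ >> 2 → 00110100111 = 423
→ >> 1 → 00011010011 = 211
753 = 01011110001
→ ^ → 01000100010 = 546
→ << 1 (mod 2^11) → 10001000100 = 1092

1092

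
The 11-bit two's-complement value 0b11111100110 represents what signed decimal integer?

pattern = 11111100110 (MSB is 1 ⇒ negative)
Invert: 00000011001, add 1 → 00000011010 = 26, so the value is -26.
(Equivalently: 2022 - 2^11 = 2022 - 2048 = -26.)

-26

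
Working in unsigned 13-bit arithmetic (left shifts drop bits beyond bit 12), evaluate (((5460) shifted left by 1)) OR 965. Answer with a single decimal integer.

5460 = 1010101010100
→ shifted left by 1 (mod 2^13) → 0101010101000 = 2728
965 = 0001111000101
→ OR → 0101111101101 = 3053

3053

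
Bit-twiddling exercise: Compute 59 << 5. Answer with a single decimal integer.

1888

59 = 00000111011
shift left by 5 → 11101100000 = 1888
(equivalently, 59 × 2^5 = 59 × 32)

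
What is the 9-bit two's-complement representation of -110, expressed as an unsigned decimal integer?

402

110 in 9 bits: 001101110
Invert: 110010001
Add 1:  110010010 = 402
(Check: 2^9 - 110 = 512 - 110 = 402.)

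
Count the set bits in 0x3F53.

0x3F53 = 11111101010011
Count the 1s: 1 + 1 + 1 + 1 + 1 + 1 + 1 + 1 + 1 + 1 = 10

10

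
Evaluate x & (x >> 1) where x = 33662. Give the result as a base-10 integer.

x = 1000001101111110 = 33662
x>>1 = 0100000110111111
AND  = 0000000100111110 = 318
(x & (x >> 1) has a 1 wherever x has two consecutive 1 bits.)

318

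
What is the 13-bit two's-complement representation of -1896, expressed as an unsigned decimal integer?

6296

1896 in 13 bits: 0011101101000
Invert: 1100010010111
Add 1:  1100010011000 = 6296
(Check: 2^13 - 1896 = 8192 - 1896 = 6296.)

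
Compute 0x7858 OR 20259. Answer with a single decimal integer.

32635

0x7858 = 111100001011000
20259 = 100111100100011
 OR → 111111101111011 = 32635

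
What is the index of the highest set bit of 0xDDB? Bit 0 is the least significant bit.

11

0xDDB = 110111011011
The topmost 1 is at position 11 (since 2^11 = 2048 ≤ 3547 < 4096).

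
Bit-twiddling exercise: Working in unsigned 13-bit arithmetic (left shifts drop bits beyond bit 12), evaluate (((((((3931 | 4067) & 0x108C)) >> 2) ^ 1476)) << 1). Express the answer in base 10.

3020

3931 = 0111101011011
4067 = 0111111100011
→ | → 0111111111011 = 4091
0x108C = 1000010001100
→ & → 0000010001000 = 136
→ >> 2 → 0000000100010 = 34
1476 = 0010111000100
→ ^ → 0010111100110 = 1510
→ << 1 (mod 2^13) → 0101111001100 = 3020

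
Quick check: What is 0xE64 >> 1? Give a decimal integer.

1842

0xE64 = 111001100100
shift right by 1 → 011100110010 = 1842
(equivalently, floor(3684 / 2))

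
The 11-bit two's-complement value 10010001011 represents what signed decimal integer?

pattern = 10010001011 (MSB is 1 ⇒ negative)
Invert: 01101110100, add 1 → 01101110101 = 885, so the value is -885.
(Equivalently: 1163 - 2^11 = 1163 - 2048 = -885.)

-885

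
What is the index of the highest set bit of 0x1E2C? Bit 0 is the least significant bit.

0x1E2C = 1111000101100
The topmost 1 is at position 12 (since 2^12 = 4096 ≤ 7724 < 8192).

12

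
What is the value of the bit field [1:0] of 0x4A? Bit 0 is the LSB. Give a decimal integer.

v = 0001001010
Shift right by 0: 0001001010
Mask low 2 bits: 10 = 2

2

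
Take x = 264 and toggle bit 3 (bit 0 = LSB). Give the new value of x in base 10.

256

x = 100001000
bit 3 is currently 1; toggle it via x ^ (1 << 3) = x ^ 8
→ 100000000 = 256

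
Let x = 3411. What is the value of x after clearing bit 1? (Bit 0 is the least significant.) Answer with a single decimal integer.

x = 00110101010011
bit 1 is currently 1; clear it via x & ~(1 << 1) = x & ~2
→ 00110101010001 = 3409

3409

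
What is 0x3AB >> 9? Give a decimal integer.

0x3AB = 1110101011
shift right by 9 → 0000000001 = 1
(equivalently, floor(939 / 512))

1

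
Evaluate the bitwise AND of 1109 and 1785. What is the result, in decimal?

1105

1109 = 10001010101
1785 = 11011111001
AND → 10001010001 = 1105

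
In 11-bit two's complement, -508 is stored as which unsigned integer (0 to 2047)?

1540

508 in 11 bits: 00111111100
Invert: 11000000011
Add 1:  11000000100 = 1540
(Check: 2^11 - 508 = 2048 - 508 = 1540.)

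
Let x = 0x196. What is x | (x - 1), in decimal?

x = 110010110 = 406
x - 1 = 110010101
OR    = 110010111 = 407
(x | (x - 1) sets all bits below the lowest set bit.)

407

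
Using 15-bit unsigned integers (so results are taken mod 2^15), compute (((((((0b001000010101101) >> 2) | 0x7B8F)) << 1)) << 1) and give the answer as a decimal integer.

32444

0b001000010101101 = 001000010101101
→ >> 2 → 000010000101011 = 1067
0x7B8F = 111101110001111
→ | → 111111110101111 = 32687
→ << 1 (mod 2^15) → 111111101011110 = 32606
→ << 1 (mod 2^15) → 111111010111100 = 32444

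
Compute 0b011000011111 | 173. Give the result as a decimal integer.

1727

a = 11000011111
173 = 00010101101
 OR → 11010111111 = 1727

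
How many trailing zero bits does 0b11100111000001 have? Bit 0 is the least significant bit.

0b11100111000001 = 11100111000001
Trailing zeros: 0, so the lowest set bit is bit 0 (value 1).

0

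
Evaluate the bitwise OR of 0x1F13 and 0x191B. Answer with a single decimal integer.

0x1F13 = 1111100010011
0x191B = 1100100011011
 OR → 1111100011011 = 7963

7963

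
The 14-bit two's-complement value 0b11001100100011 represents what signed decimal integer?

-3293

pattern = 11001100100011 (MSB is 1 ⇒ negative)
Invert: 00110011011100, add 1 → 00110011011101 = 3293, so the value is -3293.
(Equivalently: 13091 - 2^14 = 13091 - 16384 = -3293.)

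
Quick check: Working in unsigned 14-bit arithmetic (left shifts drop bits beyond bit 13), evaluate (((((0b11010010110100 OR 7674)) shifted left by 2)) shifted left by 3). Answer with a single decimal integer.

0b11010010110100 = 11010010110100
7674 = 01110111111010
→ OR → 11110111111110 = 15870
→ shifted left by 2 (mod 2^14) → 11011111111000 = 14328
→ shifted left by 3 (mod 2^14) → 11111111000000 = 16320

16320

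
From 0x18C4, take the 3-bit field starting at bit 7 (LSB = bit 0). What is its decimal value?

v = 1100011000100
Shift right by 7: 110001
Mask low 3 bits: 001 = 1

1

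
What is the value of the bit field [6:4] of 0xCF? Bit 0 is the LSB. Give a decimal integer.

v = 11001111
Shift right by 4: 1100
Mask low 3 bits: 100 = 4

4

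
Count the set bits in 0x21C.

4

0x21C = 1000011100
Count the 1s: 1 + 1 + 1 + 1 = 4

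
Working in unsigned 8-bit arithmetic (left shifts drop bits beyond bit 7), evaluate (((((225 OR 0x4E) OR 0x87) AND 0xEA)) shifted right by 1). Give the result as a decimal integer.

225 = 11100001
0x4E = 01001110
→ OR → 11101111 = 239
0x87 = 10000111
→ OR → 11101111 = 239
0xEA = 11101010
→ AND → 11101010 = 234
→ shifted right by 1 → 01110101 = 117

117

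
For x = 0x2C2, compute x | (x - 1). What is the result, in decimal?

x = 1011000010 = 706
x - 1 = 1011000001
OR    = 1011000011 = 707
(x | (x - 1) sets all bits below the lowest set bit.)

707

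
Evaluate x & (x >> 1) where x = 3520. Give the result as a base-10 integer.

x = 110111000000 = 3520
x>>1 = 011011100000
AND  = 010011000000 = 1216
(x & (x >> 1) has a 1 wherever x has two consecutive 1 bits.)

1216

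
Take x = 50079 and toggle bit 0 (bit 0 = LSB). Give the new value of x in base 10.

x = 1100001110011111
bit 0 is currently 1; toggle it via x ^ (1 << 0) = x ^ 1
→ 1100001110011110 = 50078

50078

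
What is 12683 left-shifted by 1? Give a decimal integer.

25366

12683 = 011000110001011
shift left by 1 → 110001100010110 = 25366
(equivalently, 12683 × 2^1 = 12683 × 2)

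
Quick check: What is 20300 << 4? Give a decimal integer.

20300 = 0000100111101001100
shift left by 4 → 1001111010011000000 = 324800
(equivalently, 20300 × 2^4 = 20300 × 16)

324800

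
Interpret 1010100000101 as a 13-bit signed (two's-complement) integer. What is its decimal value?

-2811

pattern = 1010100000101 (MSB is 1 ⇒ negative)
Invert: 0101011111010, add 1 → 0101011111011 = 2811, so the value is -2811.
(Equivalently: 5381 - 2^13 = 5381 - 8192 = -2811.)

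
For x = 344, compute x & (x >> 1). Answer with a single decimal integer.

x = 101011000 = 344
x>>1 = 010101100
AND  = 000001000 = 8
(x & (x >> 1) has a 1 wherever x has two consecutive 1 bits.)

8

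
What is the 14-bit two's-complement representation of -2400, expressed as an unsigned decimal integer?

13984

2400 in 14 bits: 00100101100000
Invert: 11011010011111
Add 1:  11011010100000 = 13984
(Check: 2^14 - 2400 = 16384 - 2400 = 13984.)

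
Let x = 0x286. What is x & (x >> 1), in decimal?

2

x = 1010000110 = 646
x>>1 = 0101000011
AND  = 0000000010 = 2
(x & (x >> 1) has a 1 wherever x has two consecutive 1 bits.)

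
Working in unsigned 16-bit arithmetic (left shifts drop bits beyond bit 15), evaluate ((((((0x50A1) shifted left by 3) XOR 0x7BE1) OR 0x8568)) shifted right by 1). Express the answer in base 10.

0x50A1 = 0101000010100001
→ shifted left by 3 (mod 2^16) → 1000010100001000 = 34056
0x7BE1 = 0111101111100001
→ XOR → 1111111011101001 = 65257
0x8568 = 1000010101101000
→ OR → 1111111111101001 = 65513
→ shifted right by 1 → 0111111111110100 = 32756

32756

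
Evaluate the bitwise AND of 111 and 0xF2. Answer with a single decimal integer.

111 = 01101111
0xF2 = 11110010
AND → 01100010 = 98

98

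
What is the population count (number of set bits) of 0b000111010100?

n = 111010100
Count the 1s: 1 + 1 + 1 + 1 + 1 = 5

5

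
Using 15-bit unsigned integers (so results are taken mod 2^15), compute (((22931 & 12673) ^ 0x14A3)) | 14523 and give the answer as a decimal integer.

15803

22931 = 101100110010011
12673 = 011000110000001
→ & → 001000110000001 = 4481
0x14A3 = 001010010100011
→ ^ → 000010100100010 = 1314
14523 = 011100010111011
→ | → 011110110111011 = 15803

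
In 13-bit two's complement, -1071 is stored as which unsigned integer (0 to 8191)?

7121

1071 in 13 bits: 0010000101111
Invert: 1101111010000
Add 1:  1101111010001 = 7121
(Check: 2^13 - 1071 = 8192 - 1071 = 7121.)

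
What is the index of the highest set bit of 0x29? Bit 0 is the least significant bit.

0x29 = 101001
The topmost 1 is at position 5 (since 2^5 = 32 ≤ 41 < 64).

5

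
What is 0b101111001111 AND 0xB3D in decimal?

a = 101111001111
0xB3D = 101100111101
AND → 101100001101 = 2829

2829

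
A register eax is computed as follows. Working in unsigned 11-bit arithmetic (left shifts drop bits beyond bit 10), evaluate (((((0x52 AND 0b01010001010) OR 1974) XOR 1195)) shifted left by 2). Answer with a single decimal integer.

0x52 = 00001010010
0b01010001010 = 01010001010
→ AND → 00000000010 = 2
1974 = 11110110110
→ OR → 11110110110 = 1974
1195 = 10010101011
→ XOR → 01100011101 = 797
→ shifted left by 2 (mod 2^11) → 10001110100 = 1140

1140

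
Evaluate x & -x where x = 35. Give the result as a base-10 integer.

1

x = 100011 = 35
-x (two's complement) = …011101
AND   = 000001 = 1
(x & -x isolates the lowest set bit of x.)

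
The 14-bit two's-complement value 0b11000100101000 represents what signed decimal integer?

-3800

pattern = 11000100101000 (MSB is 1 ⇒ negative)
Invert: 00111011010111, add 1 → 00111011011000 = 3800, so the value is -3800.
(Equivalently: 12584 - 2^14 = 12584 - 16384 = -3800.)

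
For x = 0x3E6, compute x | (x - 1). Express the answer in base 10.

999

x = 1111100110 = 998
x - 1 = 1111100101
OR    = 1111100111 = 999
(x | (x - 1) sets all bits below the lowest set bit.)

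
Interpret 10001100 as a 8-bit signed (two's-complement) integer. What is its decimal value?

-116

pattern = 10001100 (MSB is 1 ⇒ negative)
Invert: 01110011, add 1 → 01110100 = 116, so the value is -116.
(Equivalently: 140 - 2^8 = 140 - 256 = -116.)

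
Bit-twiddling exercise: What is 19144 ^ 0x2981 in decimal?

19144 = 100101011001000
0x2981 = 010100110000001
XOR → 110001101001001 = 25417

25417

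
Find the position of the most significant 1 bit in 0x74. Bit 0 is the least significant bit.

0x74 = 1110100
The topmost 1 is at position 6 (since 2^6 = 64 ≤ 116 < 128).

6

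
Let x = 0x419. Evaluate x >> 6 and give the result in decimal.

0x419 = 10000011001
shift right by 6 → 00000010000 = 16
(equivalently, floor(1049 / 64))

16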